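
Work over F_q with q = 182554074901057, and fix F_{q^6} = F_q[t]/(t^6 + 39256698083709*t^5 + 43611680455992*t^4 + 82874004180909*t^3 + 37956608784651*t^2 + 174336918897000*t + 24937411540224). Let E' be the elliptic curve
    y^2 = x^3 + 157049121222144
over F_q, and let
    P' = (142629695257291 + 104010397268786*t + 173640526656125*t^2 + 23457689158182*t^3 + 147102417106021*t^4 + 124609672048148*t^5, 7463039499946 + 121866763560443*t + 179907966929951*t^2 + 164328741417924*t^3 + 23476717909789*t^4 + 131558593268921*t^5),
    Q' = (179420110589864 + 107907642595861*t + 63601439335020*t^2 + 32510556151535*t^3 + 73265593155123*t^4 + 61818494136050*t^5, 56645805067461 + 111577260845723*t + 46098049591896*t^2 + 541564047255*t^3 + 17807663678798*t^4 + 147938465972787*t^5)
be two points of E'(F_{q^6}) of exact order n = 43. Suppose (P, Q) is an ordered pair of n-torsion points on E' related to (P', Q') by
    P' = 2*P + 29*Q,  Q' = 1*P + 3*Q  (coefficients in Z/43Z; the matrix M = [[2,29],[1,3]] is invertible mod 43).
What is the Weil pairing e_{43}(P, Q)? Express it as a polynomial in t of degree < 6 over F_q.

Alternating bilinearity on E[43] (values in mu_{43} in F_{182554074901057^6}) gives e(P',Q') = e(P,Q)^det(M).
So e_{43}(P,Q) = e_{43}(P',Q')^{28}, since 20*28 = 1 mod 43.
Build f_{43,P'} and f_{43,Q'} via the 6-bit ladder of 43=101011_2; evaluate at shifted divisors; quotient in F_{182554074901057^6}.
Miller gives e_{43}(P',Q') = 106981931735119 + 50443528977806*t + 16356873451484*t^2 + 81210537250291*t^3 + 148265507259938*t^4 + 135347542838273*t^5 in F_{182554074901057^6}.
Finally e_{43}(P,Q) = 71575887911673 + 158438069655921*t + 103114336399158*t^2 + 125391136384381*t^3 + 148703703177768*t^4 + 132429081115812*t^5.

71575887911673 + 158438069655921*t + 103114336399158*t^2 + 125391136384381*t^3 + 148703703177768*t^4 + 132429081115812*t^5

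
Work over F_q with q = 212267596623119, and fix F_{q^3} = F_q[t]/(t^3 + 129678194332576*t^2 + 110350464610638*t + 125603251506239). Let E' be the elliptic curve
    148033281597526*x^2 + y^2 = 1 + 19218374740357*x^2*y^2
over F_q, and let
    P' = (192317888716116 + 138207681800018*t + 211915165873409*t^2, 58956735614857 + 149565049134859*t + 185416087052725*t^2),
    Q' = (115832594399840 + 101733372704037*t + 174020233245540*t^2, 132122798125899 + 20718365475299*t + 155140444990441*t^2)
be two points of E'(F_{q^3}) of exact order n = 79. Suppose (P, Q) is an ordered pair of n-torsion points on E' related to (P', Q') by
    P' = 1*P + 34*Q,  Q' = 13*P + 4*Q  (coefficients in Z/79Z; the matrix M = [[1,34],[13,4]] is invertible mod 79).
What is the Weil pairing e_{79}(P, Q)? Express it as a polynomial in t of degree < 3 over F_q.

e_{79} is bilinear + alternating on E[79], so e_{79}(1*P + 34*Q, 13*P + 4*Q) = e_{79}(P,Q)^(1*4-34*13).
det M = 1*4 - 34*13 = -438 = 36 (mod 79); 36^{-1} = 11 (mod 79).
Edwards a_E,d_E -> Montgomery A=98043705394288,B=13309005978585 -> Weierstrass 141421072998148,174202864789345 via alpha=204764939908913,beta=85270625870072.
n = 79 = (1001111)_2 (7 bits, wt 5); accumulate f_{79,P'}(Q'+S)/f_{79,P'}(S) along the 6-step ladder.
e_{79}(P',Q') = 43966036600670 + 2963275571402*t + 72637730221167*t^2.
Hence e(P,Q) = 199933563411761 + 77455617285659*t + 3820507834106*t^2 in F_{212267596623119^3}^*.

199933563411761 + 77455617285659*t + 3820507834106*t^2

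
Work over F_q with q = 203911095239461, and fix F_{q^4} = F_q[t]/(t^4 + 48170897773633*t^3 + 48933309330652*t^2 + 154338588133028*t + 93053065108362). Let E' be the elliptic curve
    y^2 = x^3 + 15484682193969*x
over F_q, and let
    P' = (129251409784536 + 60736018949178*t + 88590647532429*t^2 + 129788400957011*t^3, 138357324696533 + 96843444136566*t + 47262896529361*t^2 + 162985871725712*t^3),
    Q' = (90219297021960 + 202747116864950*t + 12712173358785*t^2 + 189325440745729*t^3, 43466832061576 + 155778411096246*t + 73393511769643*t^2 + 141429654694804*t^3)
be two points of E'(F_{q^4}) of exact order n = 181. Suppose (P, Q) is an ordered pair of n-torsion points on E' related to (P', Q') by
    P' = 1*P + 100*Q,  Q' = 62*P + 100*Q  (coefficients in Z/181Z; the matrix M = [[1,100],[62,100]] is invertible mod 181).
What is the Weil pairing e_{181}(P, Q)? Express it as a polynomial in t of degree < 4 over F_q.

95443980943211 + 144073252508828*t + 112800379706481*t^2 + 70313539392284*t^3

Since e_{181}(P,P)=e_{181}(Q,Q)=1 and e_{181}(Q,P)=e_{181}(P,Q)^{-1}, expanding e_{181}(1*P + 100*Q,62*P + 100*Q) leaves e(P,Q)^det(M).
So e_{181}(P,Q) = e_{181}(P',Q')^{57}, since 54*57 = 1 mod 181.
Double-and-add over 10110101: 8-1 doublings, 5-1 additions; each step l_{T,T}/v_{2T} or l_{T,P'}/v at Q'+S for random S.
Result: e(P',Q') = 155291717342510 + 152171504260903*t + 149560870565385*t^2 + 112794862096480*t^3.
Raise to 57: e(P,Q) = 95443980943211 + 144073252508828*t + 112800379706481*t^2 + 70313539392284*t^3 in mu_{181}.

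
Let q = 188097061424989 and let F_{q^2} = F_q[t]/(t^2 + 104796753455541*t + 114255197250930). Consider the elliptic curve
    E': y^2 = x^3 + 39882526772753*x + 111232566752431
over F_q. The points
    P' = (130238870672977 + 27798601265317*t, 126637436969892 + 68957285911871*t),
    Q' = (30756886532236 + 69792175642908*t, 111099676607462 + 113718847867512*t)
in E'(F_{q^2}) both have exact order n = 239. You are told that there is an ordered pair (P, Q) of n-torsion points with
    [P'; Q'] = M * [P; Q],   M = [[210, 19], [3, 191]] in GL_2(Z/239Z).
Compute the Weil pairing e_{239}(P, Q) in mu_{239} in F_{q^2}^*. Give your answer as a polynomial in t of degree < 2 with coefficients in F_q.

51582219550335 + 31947123648917*t

The 239-Weil pairing on E[239] over F_{188097061424989} is alternating-bilinear: e_{239}(P',Q') = e_{239}(P,Q)^det(M).
210*191 - 19*3 = 40053; reduced mod 239: det = 140, inverse 70.
Double-and-add over 11101111: 8-1 doublings, 7-1 additions; each step l_{T,T}/v_{2T} or l_{T,P'}/v at Q'+S for random S.
e_{239}(P',Q') = 95201314047071 + 112829172416103*t.
e_{239}(P,Q) = (95201314047071 + 112829172416103*t)^{70} = 51582219550335 + 31947123648917*t.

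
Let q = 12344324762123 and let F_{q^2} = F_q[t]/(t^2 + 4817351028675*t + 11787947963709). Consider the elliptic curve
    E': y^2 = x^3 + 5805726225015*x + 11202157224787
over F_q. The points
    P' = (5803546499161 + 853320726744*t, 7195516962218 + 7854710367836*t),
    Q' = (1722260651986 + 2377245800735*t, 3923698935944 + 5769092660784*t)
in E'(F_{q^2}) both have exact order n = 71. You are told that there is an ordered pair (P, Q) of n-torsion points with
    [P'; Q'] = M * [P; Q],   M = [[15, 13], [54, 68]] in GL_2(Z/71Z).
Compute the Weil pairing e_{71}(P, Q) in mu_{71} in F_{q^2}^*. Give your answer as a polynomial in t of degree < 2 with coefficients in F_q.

4559347462849 + 12046996366040*t

e_{71}(aP+bQ,cP+dQ) = e_{71}(P,Q)^(ad-bc); with (a,b,c,d)=(15,13,54,68) this gives the det-71 law.
Hence e(P,Q) = e(P',Q')^{23} where 23 = 34^{-1} mod 71.
Miller loop for e_{71} over F_{12344324762123^2}: bits of 71 = 1000111; 6 double steps + 3 add steps, l/v at each.
Result: e(P',Q') = 9380699161422 + 8656216305919*t.
(9380699161422 + 8656216305919*t)^{23} mod (12344324762123,f) = 4559347462849 + 12046996366040*t.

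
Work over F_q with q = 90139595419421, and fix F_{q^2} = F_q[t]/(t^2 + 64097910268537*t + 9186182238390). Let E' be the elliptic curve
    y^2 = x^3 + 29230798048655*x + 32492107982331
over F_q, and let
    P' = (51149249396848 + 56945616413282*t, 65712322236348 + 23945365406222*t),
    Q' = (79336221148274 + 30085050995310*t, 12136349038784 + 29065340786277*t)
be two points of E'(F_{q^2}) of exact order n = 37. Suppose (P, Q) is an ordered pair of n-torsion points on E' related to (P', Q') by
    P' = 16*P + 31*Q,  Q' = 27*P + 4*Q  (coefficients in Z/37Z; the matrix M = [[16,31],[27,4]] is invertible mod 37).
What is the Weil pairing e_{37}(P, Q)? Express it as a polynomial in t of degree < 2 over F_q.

e_{37} is bilinear + alternating on E[37], so e_{37}(16*P + 31*Q, 27*P + 4*Q) = e_{37}(P,Q)^(16*4-31*27).
det M = 16*4 - 31*27 = -773 = 4 (mod 37); 4^{-1} = 28 (mod 37).
Double-and-add over 100101: 6-1 doublings, 3-1 additions; each step l_{T,T}/v_{2T} or l_{T,P'}/v at Q'+S for random S.
e_{37}(P',Q') = 7749450672342 + 78365099434465*t.
(7749450672342 + 78365099434465*t)^{28} mod (90139595419421,f) = 62132408165243 + 76165891346481*t.

62132408165243 + 76165891346481*t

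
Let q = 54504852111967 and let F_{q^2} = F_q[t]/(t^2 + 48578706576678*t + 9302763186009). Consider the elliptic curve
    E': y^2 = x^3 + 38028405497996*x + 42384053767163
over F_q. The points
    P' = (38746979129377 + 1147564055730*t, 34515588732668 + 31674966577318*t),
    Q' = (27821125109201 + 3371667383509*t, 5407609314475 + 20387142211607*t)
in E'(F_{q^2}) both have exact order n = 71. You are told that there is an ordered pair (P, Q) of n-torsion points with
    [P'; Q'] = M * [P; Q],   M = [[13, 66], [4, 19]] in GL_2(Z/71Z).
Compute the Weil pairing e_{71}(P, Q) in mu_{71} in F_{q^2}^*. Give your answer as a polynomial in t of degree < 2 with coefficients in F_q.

26846786467190 + 48991403527144*t

e_{71}(aP+bQ,cP+dQ) = e_{71}(P,Q)^(ad-bc); with (a,b,c,d)=(13,66,4,19) this gives the det-71 law.
det(M) mod 71 = 54; its inverse in (Z/71)^* is 25 (check: 54*25 mod 71 = 1).
7-bit Miller (1000111) on E'/F_{54504852111967} with a'=38028405497996, b'=42384053767163: accumulate tangent/chord ratios at Q'+S and P'+S'.
So e_{71}(P',Q') = 23639943966777 + 11571320581252*t.
e_{71}(P,Q) = (23639943966777 + 11571320581252*t)^{25} = 26846786467190 + 48991403527144*t.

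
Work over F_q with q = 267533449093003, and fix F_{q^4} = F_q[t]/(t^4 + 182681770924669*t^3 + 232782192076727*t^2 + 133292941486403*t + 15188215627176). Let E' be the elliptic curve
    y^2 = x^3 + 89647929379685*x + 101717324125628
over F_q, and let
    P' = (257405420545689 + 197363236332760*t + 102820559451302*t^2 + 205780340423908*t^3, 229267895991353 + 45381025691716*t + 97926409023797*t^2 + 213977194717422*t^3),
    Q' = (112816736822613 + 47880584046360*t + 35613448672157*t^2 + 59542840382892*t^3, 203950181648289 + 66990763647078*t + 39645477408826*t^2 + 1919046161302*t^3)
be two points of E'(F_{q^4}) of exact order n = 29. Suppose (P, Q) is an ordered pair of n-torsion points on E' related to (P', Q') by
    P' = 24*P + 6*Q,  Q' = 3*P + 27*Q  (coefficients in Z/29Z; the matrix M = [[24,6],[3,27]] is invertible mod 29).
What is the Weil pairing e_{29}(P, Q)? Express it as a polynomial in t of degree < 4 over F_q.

123556055096684 + 36772660200130*t + 75175310139528*t^2 + 149634068175966*t^3

The 29-Weil pairing on E[29] over F_{267533449093003} is alternating-bilinear: e_{29}(P',Q') = e_{29}(P,Q)^det(M).
24*27 - 6*3 = 630; reduced mod 29: det = 21, inverse 18.
Miller loop for e_{29} over F_{267533449093003^4}: bits of 29 = 11101; 4 double steps + 3 add steps, l/v at each.
The quotient is 45023795226034 + 231776322996157*t + 39697509494716*t^2 + 32527992159919*t^3.
Hence e(P,Q) = 123556055096684 + 36772660200130*t + 75175310139528*t^2 + 149634068175966*t^3 in F_{267533449093003^4}^*.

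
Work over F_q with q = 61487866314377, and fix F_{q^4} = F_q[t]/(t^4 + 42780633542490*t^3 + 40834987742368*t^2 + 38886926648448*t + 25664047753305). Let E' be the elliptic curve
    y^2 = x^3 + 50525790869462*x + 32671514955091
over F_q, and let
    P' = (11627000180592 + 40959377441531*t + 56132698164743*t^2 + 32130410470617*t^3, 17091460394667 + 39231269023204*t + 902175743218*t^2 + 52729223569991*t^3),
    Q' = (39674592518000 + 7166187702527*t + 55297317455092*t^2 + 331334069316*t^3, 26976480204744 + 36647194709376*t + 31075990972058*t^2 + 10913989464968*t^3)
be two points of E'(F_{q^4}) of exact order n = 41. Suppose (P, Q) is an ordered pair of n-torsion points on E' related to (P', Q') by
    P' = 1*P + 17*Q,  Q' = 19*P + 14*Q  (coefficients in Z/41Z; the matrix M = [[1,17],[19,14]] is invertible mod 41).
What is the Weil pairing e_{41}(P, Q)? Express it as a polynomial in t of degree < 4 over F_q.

41038315737844 + 47473751089125*t + 1248915865540*t^2 + 57800710909547*t^3

Under M = [[1,17],[19,14]] in GL_2(Z/41), e_{41}(P',Q') = e_{41}(P,Q)^(1*14-17*19 mod 41).
Hence e(P,Q) = e(P',Q')^{13} where 13 = 19^{-1} mod 41.
Miller loop for e_{41} over F_{61487866314377^4}: bits of 41 = 101001; 5 double steps + 2 add steps, l/v at each.
e_{41}(P',Q') = 24088918728833 + 60074741134769*t + 2636367876869*t^2 + 44911070368690*t^3.
e_{41}(P,Q) = (24088918728833 + 60074741134769*t + 2636367876869*t^2 + 44911070368690*t^3)^{13} = 41038315737844 + 47473751089125*t + 1248915865540*t^2 + 57800710909547*t^3.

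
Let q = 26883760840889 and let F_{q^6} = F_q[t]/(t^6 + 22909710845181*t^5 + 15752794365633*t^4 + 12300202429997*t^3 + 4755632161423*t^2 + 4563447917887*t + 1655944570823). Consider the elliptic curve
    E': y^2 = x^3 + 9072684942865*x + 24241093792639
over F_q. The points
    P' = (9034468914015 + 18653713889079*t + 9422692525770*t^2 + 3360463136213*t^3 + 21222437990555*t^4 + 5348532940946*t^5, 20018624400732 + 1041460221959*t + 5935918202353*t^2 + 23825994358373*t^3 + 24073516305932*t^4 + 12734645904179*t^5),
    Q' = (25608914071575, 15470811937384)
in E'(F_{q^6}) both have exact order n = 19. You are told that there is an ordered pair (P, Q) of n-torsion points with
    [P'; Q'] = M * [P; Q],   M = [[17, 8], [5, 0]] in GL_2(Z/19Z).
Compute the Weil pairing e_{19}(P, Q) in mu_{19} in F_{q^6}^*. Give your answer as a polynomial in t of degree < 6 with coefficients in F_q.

13971815336710 + 20164555472134*t + 18177382436891*t^2 + 17713519850068*t^3 + 2388385101474*t^4 + 17944245380688*t^5

Under M = [[17,8],[5,0]] in GL_2(Z/19), e_{19}(P',Q') = e_{19}(P,Q)^(17*0-8*5 mod 19).
det(M) mod 19 = 17; its inverse in (Z/19)^* is 9 (check: 17*9 mod 19 = 1).
5-bit Miller (10011) on E'/F_{26883760840889} with a'=9072684942865, b'=24241093792639: accumulate tangent/chord ratios at Q'+S and P'+S'.
So e_{19}(P',Q') = 18986664630217 + 2816722133534*t + 17108831001009*t^2 + 24375531059398*t^3 + 9846630240845*t^4 + 11878163668181*t^5.
(18986664630217 + 2816722133534*t + 17108831001009*t^2 + 24375531059398*t^3 + 9846630240845*t^4 + 11878163668181*t^5)^{9} mod (26883760840889,f) = 13971815336710 + 20164555472134*t + 18177382436891*t^2 + 17713519850068*t^3 + 2388385101474*t^4 + 17944245380688*t^5.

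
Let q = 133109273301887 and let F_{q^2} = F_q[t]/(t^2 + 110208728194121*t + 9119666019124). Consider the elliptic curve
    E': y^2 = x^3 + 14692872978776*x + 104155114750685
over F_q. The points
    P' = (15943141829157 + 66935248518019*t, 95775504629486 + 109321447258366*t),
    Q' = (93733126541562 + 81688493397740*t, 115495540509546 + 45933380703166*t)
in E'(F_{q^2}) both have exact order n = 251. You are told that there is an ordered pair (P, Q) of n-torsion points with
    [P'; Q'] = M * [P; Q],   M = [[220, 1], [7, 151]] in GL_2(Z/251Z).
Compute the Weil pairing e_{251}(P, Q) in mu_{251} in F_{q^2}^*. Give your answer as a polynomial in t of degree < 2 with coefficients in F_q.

The 251-Weil pairing on E[251] over F_{133109273301887} is alternating-bilinear: e_{251}(P',Q') = e_{251}(P,Q)^det(M).
det M = 220*151 - 1*7 = 33213 = 81 (mod 251); 81^{-1} = 31 (mod 251).
Run Miller on y^2=x^3+14692872978776*x+104155114750685 over F_{133109273301887}: ladder 11111011 (8 bits); e = f_P(D_Q)/f_Q(D_P).
Result: e(P',Q') = 40840402406386 + 113252580240738*t.
Finally e_{251}(P,Q) = 125593154813257 + 32104461276551*t.

125593154813257 + 32104461276551*t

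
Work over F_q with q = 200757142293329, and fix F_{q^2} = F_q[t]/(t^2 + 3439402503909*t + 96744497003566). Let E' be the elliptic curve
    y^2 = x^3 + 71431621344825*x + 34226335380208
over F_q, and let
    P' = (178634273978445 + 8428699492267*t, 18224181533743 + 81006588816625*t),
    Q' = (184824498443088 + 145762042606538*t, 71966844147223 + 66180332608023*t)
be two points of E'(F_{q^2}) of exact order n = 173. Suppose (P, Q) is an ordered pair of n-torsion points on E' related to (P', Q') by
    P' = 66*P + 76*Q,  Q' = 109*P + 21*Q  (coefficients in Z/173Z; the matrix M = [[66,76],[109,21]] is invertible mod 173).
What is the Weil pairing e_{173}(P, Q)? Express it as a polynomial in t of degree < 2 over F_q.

61883361206670 + 186516616465503*t

e_{173} is bilinear + alternating on E[173], so e_{173}(66*P + 76*Q, 109*P + 21*Q) = e_{173}(P,Q)^(66*21-76*109).
66*21 - 76*109 = -6898; reduced mod 173: det = 22, inverse 118.
8-bit Miller (10101101) on E'/F_{200757142293329} with a'=71431621344825, b'=34226335380208: accumulate tangent/chord ratios at Q'+S and P'+S'.
So e_{173}(P',Q') = 81726780937857 + 92455200891909*t.
Hence e(P,Q) = 61883361206670 + 186516616465503*t in F_{200757142293329^2}^*.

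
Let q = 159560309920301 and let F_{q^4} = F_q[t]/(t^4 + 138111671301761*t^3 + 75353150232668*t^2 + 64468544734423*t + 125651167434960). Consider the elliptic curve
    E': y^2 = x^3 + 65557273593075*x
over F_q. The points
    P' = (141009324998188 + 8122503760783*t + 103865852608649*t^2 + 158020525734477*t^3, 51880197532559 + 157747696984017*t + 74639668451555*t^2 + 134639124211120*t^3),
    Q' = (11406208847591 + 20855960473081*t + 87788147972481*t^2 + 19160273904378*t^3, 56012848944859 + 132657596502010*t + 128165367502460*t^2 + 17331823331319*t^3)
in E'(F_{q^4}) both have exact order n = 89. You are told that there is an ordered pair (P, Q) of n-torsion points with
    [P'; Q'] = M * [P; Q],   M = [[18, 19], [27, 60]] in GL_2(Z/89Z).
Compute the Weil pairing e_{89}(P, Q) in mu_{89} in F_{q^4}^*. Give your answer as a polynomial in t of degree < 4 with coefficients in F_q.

Alternating bilinearity on E[89] (values in mu_{89} in F_{159560309920301^4}) gives e(P',Q') = e(P,Q)^det(M).
18*60 - 19*27 = 567; reduced mod 89: det = 33, inverse 27.
Run Miller on y^2=x^3+65557273593075*x over F_{159560309920301}: ladder 1011001 (7 bits); e = f_P(D_Q)/f_Q(D_P).
So e_{89}(P',Q') = 54046910835661 + 158242696528775*t + 138934313362934*t^2 + 34426368530950*t^3.
Finally e_{89}(P,Q) = 80225584084860 + 16474138803193*t + 132340151952640*t^2 + 14097327115462*t^3.

80225584084860 + 16474138803193*t + 132340151952640*t^2 + 14097327115462*t^3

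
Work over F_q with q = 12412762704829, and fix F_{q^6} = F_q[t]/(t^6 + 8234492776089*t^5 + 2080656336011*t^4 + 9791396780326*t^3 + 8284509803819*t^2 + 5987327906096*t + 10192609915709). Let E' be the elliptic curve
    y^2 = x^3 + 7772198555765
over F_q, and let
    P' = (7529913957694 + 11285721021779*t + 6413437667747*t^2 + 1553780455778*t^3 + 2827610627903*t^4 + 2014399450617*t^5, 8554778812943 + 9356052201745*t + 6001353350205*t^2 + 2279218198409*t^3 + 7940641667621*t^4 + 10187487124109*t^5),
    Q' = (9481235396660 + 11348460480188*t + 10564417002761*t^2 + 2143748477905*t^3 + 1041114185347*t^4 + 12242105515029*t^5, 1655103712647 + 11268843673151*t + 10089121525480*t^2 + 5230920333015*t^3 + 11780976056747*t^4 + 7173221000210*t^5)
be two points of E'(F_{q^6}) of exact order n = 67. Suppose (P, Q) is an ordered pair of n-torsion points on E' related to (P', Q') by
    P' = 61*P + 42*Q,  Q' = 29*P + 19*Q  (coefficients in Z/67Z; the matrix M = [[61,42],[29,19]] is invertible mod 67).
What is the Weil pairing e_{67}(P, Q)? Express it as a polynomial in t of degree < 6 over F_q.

Under M = [[61,42],[29,19]] in GL_2(Z/67), e_{67}(P',Q') = e_{67}(P,Q)^(61*19-42*29 mod 67).
61*19 - 42*29 = -59; reduced mod 67: det = 8, inverse 42.
7-bit Miller (1000011) on E'/F_{12412762704829} with a'=0, b'=7772198555765: accumulate tangent/chord ratios at Q'+S and P'+S'.
So e_{67}(P',Q') = 1907209989799 + 3567314437081*t + 6908775087371*t^2 + 5841439487902*t^3 + 7421678388280*t^4 + 12090365343945*t^5.
Hence e(P,Q) = 10551515549580 + 7501106826598*t + 7254429922400*t^2 + 11781518363473*t^3 + 11851422710075*t^4 + 854427973997*t^5 in F_{12412762704829^6}^*.

10551515549580 + 7501106826598*t + 7254429922400*t^2 + 11781518363473*t^3 + 11851422710075*t^4 + 854427973997*t^5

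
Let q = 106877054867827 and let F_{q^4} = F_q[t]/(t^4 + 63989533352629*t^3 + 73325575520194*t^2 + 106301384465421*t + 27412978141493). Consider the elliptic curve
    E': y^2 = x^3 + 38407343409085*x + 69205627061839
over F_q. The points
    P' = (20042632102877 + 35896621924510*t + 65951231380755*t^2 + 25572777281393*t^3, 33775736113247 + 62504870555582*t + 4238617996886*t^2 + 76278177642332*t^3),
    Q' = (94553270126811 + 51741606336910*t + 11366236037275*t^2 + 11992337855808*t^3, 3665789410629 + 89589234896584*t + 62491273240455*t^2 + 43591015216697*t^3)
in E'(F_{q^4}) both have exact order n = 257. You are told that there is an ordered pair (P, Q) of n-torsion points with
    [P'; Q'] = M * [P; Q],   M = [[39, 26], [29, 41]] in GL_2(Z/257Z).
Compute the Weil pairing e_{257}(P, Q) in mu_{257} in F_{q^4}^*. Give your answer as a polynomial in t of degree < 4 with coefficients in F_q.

11831411311258 + 6201481606360*t + 88539634185609*t^2 + 94301374758813*t^3

Alternating bilinearity on E[257] (values in mu_{257} in F_{106877054867827^4}) gives e(P',Q') = e(P,Q)^det(M).
39*41 - 26*29 = 845; reduced mod 257: det = 74, inverse 66.
Miller loop for e_{257} over F_{106877054867827^4}: bits of 257 = 100000001; 8 double steps + 1 add steps, l/v at each.
The quotient is 68641263373499 + 95575188535073*t + 5591452728907*t^2 + 23108490106658*t^3.
Hence e(P,Q) = 11831411311258 + 6201481606360*t + 88539634185609*t^2 + 94301374758813*t^3 in F_{106877054867827^4}^*.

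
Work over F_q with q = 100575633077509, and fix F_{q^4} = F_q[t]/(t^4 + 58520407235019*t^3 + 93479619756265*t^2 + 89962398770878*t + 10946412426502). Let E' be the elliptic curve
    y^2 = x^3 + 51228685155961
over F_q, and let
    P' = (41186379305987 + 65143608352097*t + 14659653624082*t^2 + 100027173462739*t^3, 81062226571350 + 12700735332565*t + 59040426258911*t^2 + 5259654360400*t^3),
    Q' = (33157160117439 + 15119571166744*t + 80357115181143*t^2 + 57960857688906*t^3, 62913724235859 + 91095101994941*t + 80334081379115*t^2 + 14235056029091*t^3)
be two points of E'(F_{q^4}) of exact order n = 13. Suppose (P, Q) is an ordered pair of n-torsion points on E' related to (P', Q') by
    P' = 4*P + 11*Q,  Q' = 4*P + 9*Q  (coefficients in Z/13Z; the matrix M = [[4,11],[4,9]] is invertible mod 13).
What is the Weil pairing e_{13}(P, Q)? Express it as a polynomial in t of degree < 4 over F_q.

44565789537849 + 63509034964518*t + 99739077943339*t^2 + 58725389682779*t^3

Since e_{13}(P,P)=e_{13}(Q,Q)=1 and e_{13}(Q,P)=e_{13}(P,Q)^{-1}, expanding e_{13}(4*P + 11*Q,4*P + 9*Q) leaves e(P,Q)^det(M).
det(M) mod 13 = 5; its inverse in (Z/13)^* is 8 (check: 5*8 mod 13 = 1).
n = 13 = (1101)_2 (4 bits, wt 3); accumulate f_{13,P'}(Q'+S)/f_{13,P'}(S) along the 3-step ladder.
Result: e(P',Q') = 7972338933421 + 11724253170094*t + 97196985161953*t^2 + 16389106940539*t^3.
Raise to 8: e(P,Q) = 44565789537849 + 63509034964518*t + 99739077943339*t^2 + 58725389682779*t^3 in mu_{13}.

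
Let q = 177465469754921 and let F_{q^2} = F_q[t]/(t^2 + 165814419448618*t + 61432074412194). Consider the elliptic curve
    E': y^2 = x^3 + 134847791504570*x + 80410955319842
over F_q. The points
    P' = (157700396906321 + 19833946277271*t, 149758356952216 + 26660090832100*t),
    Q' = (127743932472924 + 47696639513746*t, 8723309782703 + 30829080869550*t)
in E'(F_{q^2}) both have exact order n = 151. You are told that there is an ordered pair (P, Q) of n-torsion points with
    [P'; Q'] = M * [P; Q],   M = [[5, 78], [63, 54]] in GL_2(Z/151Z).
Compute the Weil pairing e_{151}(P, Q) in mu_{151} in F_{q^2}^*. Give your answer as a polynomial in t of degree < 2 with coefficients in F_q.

91754920932112 + 168574130844425*t

e_{151}(aP+bQ,cP+dQ) = e_{151}(P,Q)^(ad-bc); with (a,b,c,d)=(5,78,63,54) this gives the det-151 law.
det M = 5*54 - 78*63 = -4644 = 37 (mod 151); 37^{-1} = 49 (mod 151).
Miller loop for e_{151} over F_{177465469754921^2}: bits of 151 = 10010111; 7 double steps + 4 add steps, l/v at each.
So e_{151}(P',Q') = 149036538193079 + 140583729243508*t.
Thus e_{151}(P,Q) = 91754920932112 + 168574130844425*t.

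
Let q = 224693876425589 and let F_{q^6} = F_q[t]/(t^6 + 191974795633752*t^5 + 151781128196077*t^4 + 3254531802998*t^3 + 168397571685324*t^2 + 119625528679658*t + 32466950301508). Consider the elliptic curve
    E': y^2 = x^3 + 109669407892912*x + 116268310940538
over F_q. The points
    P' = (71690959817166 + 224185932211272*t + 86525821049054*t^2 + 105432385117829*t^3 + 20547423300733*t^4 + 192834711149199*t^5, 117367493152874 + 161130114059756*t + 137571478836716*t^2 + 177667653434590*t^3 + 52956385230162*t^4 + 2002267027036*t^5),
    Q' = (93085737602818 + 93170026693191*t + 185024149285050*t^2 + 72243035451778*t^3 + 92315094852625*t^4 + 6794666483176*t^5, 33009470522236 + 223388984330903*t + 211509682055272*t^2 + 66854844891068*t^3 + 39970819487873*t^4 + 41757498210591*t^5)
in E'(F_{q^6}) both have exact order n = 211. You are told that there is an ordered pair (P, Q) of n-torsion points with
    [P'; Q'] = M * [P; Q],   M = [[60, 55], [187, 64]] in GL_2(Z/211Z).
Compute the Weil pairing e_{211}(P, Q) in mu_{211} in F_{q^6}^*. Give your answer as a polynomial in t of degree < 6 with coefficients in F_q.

181208770992831 + 196408166918026*t + 19629355483480*t^2 + 120742478353337*t^3 + 30627547807040*t^4 + 170848141252407*t^5

e_{211} is bilinear + alternating on E[211], so e_{211}(60*P + 55*Q, 187*P + 64*Q) = e_{211}(P,Q)^(60*64-55*187).
So e_{211}(P,Q) = e_{211}(P',Q')^{11}, since 96*11 = 1 mod 211.
n = 211 = (11010011)_2 (8 bits, wt 5); accumulate f_{211,P'}(Q'+S)/f_{211,P'}(S) along the 7-step ladder.
Result: e(P',Q') = 18733804478175 + 151656319438394*t + 139475038915738*t^2 + 20103598193378*t^3 + 184093725154131*t^4 + 198127516617191*t^5.
Raise to 11: e(P,Q) = 181208770992831 + 196408166918026*t + 19629355483480*t^2 + 120742478353337*t^3 + 30627547807040*t^4 + 170848141252407*t^5 in mu_{211}.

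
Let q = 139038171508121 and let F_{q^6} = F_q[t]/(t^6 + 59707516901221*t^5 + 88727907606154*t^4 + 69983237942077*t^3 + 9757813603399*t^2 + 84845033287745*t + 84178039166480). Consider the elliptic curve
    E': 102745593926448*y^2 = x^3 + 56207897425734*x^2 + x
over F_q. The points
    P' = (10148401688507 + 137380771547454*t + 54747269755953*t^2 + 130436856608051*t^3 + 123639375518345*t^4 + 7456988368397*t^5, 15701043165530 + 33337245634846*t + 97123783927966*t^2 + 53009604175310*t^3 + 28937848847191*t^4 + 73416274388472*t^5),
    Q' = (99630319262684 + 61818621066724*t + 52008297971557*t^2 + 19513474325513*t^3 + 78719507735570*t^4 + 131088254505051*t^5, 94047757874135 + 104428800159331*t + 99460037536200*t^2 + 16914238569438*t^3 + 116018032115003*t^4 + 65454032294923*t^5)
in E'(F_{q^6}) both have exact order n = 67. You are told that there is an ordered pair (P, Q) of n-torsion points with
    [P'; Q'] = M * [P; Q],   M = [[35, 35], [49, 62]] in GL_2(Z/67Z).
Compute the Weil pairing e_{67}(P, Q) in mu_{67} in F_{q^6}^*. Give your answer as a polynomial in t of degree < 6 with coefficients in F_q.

The 67-Weil pairing on E[67] over F_{139038171508121} is alternating-bilinear: e_{67}(P',Q') = e_{67}(P,Q)^det(M).
det(M) mod 67 = 53; its inverse in (Z/67)^* is 43 (check: 53*43 mod 67 = 1).
Set x_W=50546467693828*u+59207549231407, y_W=50546467693828*v; then E': y_W^2=x_W^3+55119655388724*x_W+138182049054382.
Double-and-add over 1000011: 7-1 doublings, 3-1 additions; each step l_{T,T}/v_{2T} or l_{T,P'}/v at Q'+S for random S.
So e_{67}(P',Q') = 65200750208860 + 100579158204051*t + 117183706070383*t^2 + 19231356221422*t^3 + 30685013199883*t^4 + 63232500072433*t^5.
e_{67}(P,Q) = (65200750208860 + 100579158204051*t + 117183706070383*t^2 + 19231356221422*t^3 + 30685013199883*t^4 + 63232500072433*t^5)^{43} = 128795659188144 + 52141528036274*t + 115222512630332*t^2 + 135651026072321*t^3 + 133299609232859*t^4 + 55860020751213*t^5.

128795659188144 + 52141528036274*t + 115222512630332*t^2 + 135651026072321*t^3 + 133299609232859*t^4 + 55860020751213*t^5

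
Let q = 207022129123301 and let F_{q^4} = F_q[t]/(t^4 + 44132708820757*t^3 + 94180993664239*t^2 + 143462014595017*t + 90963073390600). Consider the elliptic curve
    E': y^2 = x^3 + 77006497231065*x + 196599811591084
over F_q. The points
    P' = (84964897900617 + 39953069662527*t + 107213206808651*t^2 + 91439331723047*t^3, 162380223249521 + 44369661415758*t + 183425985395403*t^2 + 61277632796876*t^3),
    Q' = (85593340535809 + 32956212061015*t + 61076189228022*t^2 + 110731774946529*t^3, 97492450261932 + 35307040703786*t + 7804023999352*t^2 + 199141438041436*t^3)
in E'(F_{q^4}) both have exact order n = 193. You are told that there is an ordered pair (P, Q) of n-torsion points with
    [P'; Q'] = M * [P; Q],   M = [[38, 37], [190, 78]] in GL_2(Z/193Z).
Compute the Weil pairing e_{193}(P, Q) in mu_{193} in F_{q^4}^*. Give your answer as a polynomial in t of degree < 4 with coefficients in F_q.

e_{193}(aP+bQ,cP+dQ) = e_{193}(P,Q)^(ad-bc); with (a,b,c,d)=(38,37,190,78) this gives the det-193 law.
38*78 - 37*190 = -4066; reduced mod 193: det = 180, inverse 89.
n = 193 = (11000001)_2 (8 bits, wt 3); accumulate f_{193,P'}(Q'+S)/f_{193,P'}(S) along the 7-step ladder.
Miller gives e_{193}(P',Q') = 177446908774329 + 123280180519174*t + 178220278674169*t^2 + 169261021087447*t^3 in F_{207022129123301^4}.
Finally e_{193}(P,Q) = 156989992867347 + 130587419789989*t + 75703237608831*t^2 + 164434649976750*t^3.

156989992867347 + 130587419789989*t + 75703237608831*t^2 + 164434649976750*t^3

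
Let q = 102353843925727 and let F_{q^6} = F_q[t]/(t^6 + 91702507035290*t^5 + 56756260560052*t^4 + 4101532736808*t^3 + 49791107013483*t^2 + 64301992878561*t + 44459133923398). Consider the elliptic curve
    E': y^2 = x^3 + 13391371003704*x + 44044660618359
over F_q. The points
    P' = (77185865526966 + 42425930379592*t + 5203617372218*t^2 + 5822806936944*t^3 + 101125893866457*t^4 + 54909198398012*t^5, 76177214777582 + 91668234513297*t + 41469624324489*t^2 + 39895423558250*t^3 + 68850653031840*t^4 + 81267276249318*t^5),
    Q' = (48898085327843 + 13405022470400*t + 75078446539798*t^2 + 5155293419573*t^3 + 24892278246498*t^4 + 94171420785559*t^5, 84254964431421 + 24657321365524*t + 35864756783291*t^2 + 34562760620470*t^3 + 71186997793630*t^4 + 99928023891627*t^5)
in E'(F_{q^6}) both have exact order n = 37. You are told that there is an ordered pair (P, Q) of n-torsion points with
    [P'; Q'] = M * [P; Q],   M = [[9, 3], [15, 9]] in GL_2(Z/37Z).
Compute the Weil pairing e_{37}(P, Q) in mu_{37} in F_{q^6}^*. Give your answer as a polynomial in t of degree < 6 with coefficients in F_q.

102210044678968 + 48103075953507*t + 88264922218260*t^2 + 87908724437183*t^3 + 76747695488519*t^4 + 55742229310438*t^5

The 37-Weil pairing on E[37] over F_{102353843925727} is alternating-bilinear: e_{37}(P',Q') = e_{37}(P,Q)^det(M).
Inverting 36 mod 37: 36. Thus e_{37}(P,Q) = e(P',Q')^{36}.
Miller loop for e_{37} over F_{102353843925727^6}: bits of 37 = 100101; 5 double steps + 2 add steps, l/v at each.
f_P(D_Q)/f_Q(D_P) = 29427366917064 + 16659190384062*t + 22030209624572*t^2 + 61823143101548*t^3 + 33156441715204*t^4 + 24434321105527*t^5.
(29427366917064 + 16659190384062*t + 22030209624572*t^2 + 61823143101548*t^3 + 33156441715204*t^4 + 24434321105527*t^5)^{36} mod (102353843925727,f) = 102210044678968 + 48103075953507*t + 88264922218260*t^2 + 87908724437183*t^3 + 76747695488519*t^4 + 55742229310438*t^5.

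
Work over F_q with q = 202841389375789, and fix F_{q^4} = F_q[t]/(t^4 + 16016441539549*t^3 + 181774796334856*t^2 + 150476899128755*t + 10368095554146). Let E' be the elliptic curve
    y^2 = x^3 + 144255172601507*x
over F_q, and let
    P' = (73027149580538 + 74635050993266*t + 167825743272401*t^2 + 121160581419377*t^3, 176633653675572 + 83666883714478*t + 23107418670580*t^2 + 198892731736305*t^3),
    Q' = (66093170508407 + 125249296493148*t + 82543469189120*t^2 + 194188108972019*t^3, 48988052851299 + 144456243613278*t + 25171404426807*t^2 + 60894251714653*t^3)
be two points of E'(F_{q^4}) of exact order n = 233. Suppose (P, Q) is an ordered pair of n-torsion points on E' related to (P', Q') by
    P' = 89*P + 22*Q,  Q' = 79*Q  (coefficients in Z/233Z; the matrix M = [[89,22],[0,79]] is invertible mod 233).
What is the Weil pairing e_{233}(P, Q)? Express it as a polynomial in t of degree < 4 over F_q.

e_{233}(aP+bQ,cP+dQ) = e_{233}(P,Q)^(ad-bc); with (a,b,c,d)=(89,22,0,79) this gives the det-233 law.
Inverting 41 mod 233: 108. Thus e_{233}(P,Q) = e(P',Q')^{108}.
n = 233 = (11101001)_2 (8 bits, wt 5); accumulate f_{233,P'}(Q'+S)/f_{233,P'}(S) along the 7-step ladder.
Result: e(P',Q') = 63689788307319 + 66813813635957*t + 145221460748992*t^2 + 128638632427075*t^3.
(63689788307319 + 66813813635957*t + 145221460748992*t^2 + 128638632427075*t^3)^{108} mod (202841389375789,f) = 17939648427946 + 14635347439946*t + 106475275898103*t^2 + 164999890768127*t^3.

17939648427946 + 14635347439946*t + 106475275898103*t^2 + 164999890768127*t^3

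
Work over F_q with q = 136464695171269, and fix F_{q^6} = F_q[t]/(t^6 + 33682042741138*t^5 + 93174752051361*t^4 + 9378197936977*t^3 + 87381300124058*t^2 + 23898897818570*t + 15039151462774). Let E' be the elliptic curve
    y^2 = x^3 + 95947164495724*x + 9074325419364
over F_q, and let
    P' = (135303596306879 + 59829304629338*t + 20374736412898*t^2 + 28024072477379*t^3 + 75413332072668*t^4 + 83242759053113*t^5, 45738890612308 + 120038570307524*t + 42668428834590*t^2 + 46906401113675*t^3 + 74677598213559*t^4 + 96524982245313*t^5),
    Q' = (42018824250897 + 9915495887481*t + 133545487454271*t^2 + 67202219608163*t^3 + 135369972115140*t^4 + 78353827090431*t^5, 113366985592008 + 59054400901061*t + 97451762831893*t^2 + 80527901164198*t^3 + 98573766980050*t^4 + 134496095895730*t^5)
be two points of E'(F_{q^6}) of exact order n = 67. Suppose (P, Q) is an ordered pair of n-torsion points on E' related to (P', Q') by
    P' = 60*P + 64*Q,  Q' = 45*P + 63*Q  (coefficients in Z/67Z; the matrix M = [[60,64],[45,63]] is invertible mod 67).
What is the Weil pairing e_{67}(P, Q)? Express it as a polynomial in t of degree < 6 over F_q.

69784356921708 + 124590739274190*t + 61866173300088*t^2 + 54143533866963*t^3 + 115774432928374*t^4 + 97287275033996*t^5

e_{67}(aP+bQ,cP+dQ) = e_{67}(P,Q)^(ad-bc); with (a,b,c,d)=(60,64,45,63) this gives the det-67 law.
det M = 60*63 - 64*45 = 900 = 29 (mod 67); 29^{-1} = 37 (mod 67).
Miller loop for e_{67} over F_{136464695171269^6}: bits of 67 = 1000011; 6 double steps + 2 add steps, l/v at each.
The quotient is 29396430467503 + 17741969914070*t + 34352245997218*t^2 + 4800800787576*t^3 + 96059270701644*t^4 + 69270065793200*t^5.
(29396430467503 + 17741969914070*t + 34352245997218*t^2 + 4800800787576*t^3 + 96059270701644*t^4 + 69270065793200*t^5)^{37} mod (136464695171269,f) = 69784356921708 + 124590739274190*t + 61866173300088*t^2 + 54143533866963*t^3 + 115774432928374*t^4 + 97287275033996*t^5.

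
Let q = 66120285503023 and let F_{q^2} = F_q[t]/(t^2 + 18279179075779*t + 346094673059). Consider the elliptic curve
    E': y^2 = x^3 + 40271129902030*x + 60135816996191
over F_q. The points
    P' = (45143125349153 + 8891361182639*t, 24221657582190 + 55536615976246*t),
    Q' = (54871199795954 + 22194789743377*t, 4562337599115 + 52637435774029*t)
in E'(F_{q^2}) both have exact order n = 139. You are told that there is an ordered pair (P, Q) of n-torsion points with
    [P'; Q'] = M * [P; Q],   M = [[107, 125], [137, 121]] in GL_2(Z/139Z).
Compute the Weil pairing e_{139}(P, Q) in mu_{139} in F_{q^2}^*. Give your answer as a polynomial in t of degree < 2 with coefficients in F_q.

6217579622426 + 17597458760173*t

e_{139} is bilinear + alternating on E[139], so e_{139}(107*P + 125*Q, 137*P + 121*Q) = e_{139}(P,Q)^(107*121-125*137).
So e_{139}(P,Q) = e_{139}(P',Q')^{52}, since 131*52 = 1 mod 139.
Run Miller on y^2=x^3+40271129902030*x+60135816996191 over F_{66120285503023}: ladder 10001011 (8 bits); e = f_P(D_Q)/f_Q(D_P).
Miller gives e_{139}(P',Q') = 42487568412018 + 55286242764927*t in F_{66120285503023^2}.
Thus e_{139}(P,Q) = 6217579622426 + 17597458760173*t.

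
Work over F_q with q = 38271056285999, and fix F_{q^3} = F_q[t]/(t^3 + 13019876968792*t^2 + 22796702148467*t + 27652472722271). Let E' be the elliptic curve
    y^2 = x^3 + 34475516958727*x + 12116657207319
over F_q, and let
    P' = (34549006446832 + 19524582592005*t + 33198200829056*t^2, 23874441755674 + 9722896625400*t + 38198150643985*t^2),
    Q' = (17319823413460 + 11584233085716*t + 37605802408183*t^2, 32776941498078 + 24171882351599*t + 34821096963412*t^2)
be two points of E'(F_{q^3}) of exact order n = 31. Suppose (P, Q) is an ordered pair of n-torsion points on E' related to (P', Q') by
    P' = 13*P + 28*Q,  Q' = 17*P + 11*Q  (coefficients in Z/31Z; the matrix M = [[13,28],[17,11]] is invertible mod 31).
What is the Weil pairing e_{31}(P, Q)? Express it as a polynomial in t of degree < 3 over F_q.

Since e_{31}(P,P)=e_{31}(Q,Q)=1 and e_{31}(Q,P)=e_{31}(P,Q)^{-1}, expanding e_{31}(13*P + 28*Q,17*P + 11*Q) leaves e(P,Q)^det(M).
det(M) mod 31 = 8; its inverse in (Z/31)^* is 4 (check: 8*4 mod 31 = 1).
Build f_{31,P'} and f_{31,Q'} via the 5-bit ladder of 31=11111_2; evaluate at shifted divisors; quotient in F_{38271056285999^3}.
So e_{31}(P',Q') = 35943064811442 + 24897917235019*t + 22737583071292*t^2.
(35943064811442 + 24897917235019*t + 22737583071292*t^2)^{4} mod (38271056285999,f) = 30712828080687 + 29965532443128*t + 7202032340771*t^2.

30712828080687 + 29965532443128*t + 7202032340771*t^2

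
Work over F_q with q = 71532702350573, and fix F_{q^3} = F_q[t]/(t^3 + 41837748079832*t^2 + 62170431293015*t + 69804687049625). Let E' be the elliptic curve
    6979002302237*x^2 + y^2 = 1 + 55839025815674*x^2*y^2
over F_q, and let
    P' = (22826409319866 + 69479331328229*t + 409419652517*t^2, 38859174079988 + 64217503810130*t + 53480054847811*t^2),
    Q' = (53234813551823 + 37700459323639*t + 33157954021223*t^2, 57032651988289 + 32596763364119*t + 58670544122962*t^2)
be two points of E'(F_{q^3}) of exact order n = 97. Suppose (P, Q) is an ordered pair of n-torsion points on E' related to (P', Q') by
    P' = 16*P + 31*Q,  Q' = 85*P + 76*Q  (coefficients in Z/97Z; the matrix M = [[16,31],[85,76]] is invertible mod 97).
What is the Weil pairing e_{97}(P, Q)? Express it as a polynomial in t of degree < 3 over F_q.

Since e_{97}(P,P)=e_{97}(Q,Q)=1 and e_{97}(Q,P)=e_{97}(P,Q)^{-1}, expanding e_{97}(16*P + 31*Q,85*P + 76*Q) leaves e(P,Q)^det(M).
16*76 - 31*85 = -1419; reduced mod 97: det = 36, inverse 62.
Edwards->Montgomery: u=(1+y)/(1-y), v=u/x -> 65006196555945v^2=u^3+39145115997632u^2+u; then x_W=5668169709284u+22391788411414: y^2=x^3+64071600745400*x+31100128692131.
Build f_{97,P'} and f_{97,Q'} via the 7-bit ladder of 97=1100001_2; evaluate at shifted divisors; quotient in F_{71532702350573^3}.
e_{97}(P',Q') = 49073800364762 + 41740671398102*t + 69320293860594*t^2.
(49073800364762 + 41740671398102*t + 69320293860594*t^2)^{62} mod (71532702350573,f) = 43559726664862 + 46625443458199*t + 39904667426540*t^2.

43559726664862 + 46625443458199*t + 39904667426540*t^2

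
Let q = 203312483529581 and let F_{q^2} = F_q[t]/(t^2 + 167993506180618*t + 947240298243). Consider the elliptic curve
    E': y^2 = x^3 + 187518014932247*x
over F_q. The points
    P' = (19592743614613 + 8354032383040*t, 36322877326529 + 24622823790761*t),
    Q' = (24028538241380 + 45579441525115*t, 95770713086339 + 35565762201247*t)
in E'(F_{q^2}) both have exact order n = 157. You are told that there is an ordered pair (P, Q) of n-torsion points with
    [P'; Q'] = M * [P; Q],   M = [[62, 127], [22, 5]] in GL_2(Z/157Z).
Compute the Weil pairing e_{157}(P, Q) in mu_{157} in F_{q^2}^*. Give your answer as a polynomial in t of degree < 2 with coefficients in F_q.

Since e_{157}(P,P)=e_{157}(Q,Q)=1 and e_{157}(Q,P)=e_{157}(P,Q)^{-1}, expanding e_{157}(62*P + 127*Q,22*P + 5*Q) leaves e(P,Q)^det(M).
det(M) mod 157 = 28; its inverse in (Z/157)^* is 129 (check: 28*129 mod 157 = 1).
Miller loop for e_{157} over F_{203312483529581^2}: bits of 157 = 10011101; 7 double steps + 4 add steps, l/v at each.
The quotient is 45120532678817 + 19412415282444*t.
Finally e_{157}(P,Q) = 80294308101241 + 133431607456175*t.

80294308101241 + 133431607456175*t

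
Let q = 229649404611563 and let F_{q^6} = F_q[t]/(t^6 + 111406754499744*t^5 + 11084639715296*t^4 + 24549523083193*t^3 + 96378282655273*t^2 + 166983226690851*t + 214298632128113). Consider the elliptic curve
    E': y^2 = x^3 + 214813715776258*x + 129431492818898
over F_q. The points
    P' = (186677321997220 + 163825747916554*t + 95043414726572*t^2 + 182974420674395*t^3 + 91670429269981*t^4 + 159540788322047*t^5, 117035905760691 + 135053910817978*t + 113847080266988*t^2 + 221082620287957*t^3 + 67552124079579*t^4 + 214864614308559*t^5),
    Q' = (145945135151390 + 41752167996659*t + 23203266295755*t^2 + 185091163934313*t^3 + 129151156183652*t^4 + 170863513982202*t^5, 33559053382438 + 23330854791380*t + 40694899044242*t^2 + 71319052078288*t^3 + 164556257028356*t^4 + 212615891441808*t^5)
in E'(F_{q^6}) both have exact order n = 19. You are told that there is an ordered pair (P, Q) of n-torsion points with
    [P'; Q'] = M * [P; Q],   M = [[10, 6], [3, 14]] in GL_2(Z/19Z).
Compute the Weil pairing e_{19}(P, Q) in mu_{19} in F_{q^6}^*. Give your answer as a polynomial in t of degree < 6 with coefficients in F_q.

Alternating bilinearity on E[19] (values in mu_{19} in F_{229649404611563^6}) gives e(P',Q') = e(P,Q)^det(M).
Inverting 8 mod 19: 12. Thus e_{19}(P,Q) = e(P',Q')^{12}.
Miller loop for e_{19} over F_{229649404611563^6}: bits of 19 = 10011; 4 double steps + 2 add steps, l/v at each.
The quotient is 73334813518527 + 126116801109297*t + 217876131453504*t^2 + 172666050435260*t^3 + 179910971181671*t^4 + 29118356723024*t^5.
Raise to 12: e(P,Q) = 215051244270990 + 130426321934658*t + 214755021458836*t^2 + 64829609205341*t^3 + 77280834876167*t^4 + 72218682759262*t^5 in mu_{19}.

215051244270990 + 130426321934658*t + 214755021458836*t^2 + 64829609205341*t^3 + 77280834876167*t^4 + 72218682759262*t^5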